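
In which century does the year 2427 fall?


Century = (year - 1) // 100 + 1
= (2427 - 1) // 100 + 1
= 2426 // 100 + 1
= 24 + 1

25th century


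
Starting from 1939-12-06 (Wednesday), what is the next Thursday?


Current: Wednesday
Target: Thursday
Days ahead: 1

Next Thursday: 1939-12-07


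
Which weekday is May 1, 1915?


Target: May 1, 1915
Anchor: Jan 1, 1915. With p = 1915 - 1 = 1914: (p + p//4 - p//100 + p//400) mod 7 = (1914 + 478 - 19 + 4) mod 7 = 2377 mod 7 = 4 -> Friday (Mon=0 ... Sun=6)
Days before May (Jan-Apr): 120 days
Weekday index = (4 + 120) mod 7 = 5

Saturday


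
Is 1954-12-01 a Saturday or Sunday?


Anchor: Jan 1, 1954. With p = 1954 - 1 = 1953: (p + p//4 - p//100 + p//400) mod 7 = (1953 + 488 - 19 + 4) mod 7 = 2426 mod 7 = 4 -> Friday (Mon=0 ... Sun=6)
Day of year: 335; offset = 334
Weekday index = (4 + 334) mod 7 = 2 -> Wednesday
Weekend days: Saturday, Sunday

No


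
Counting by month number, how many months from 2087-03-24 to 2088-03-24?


From March 2087 to March 2088
1 year * 12 = 12 months = 12

12 months


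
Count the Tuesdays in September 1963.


September 1963 has 30 days
Anchor: Jan 1, 1963. With p = 1963 - 1 = 1962: (p + p//4 - p//100 + p//400) mod 7 = (1962 + 490 - 19 + 4) mod 7 = 2437 mod 7 = 1 -> Tuesday (Mon=0 ... Sun=6)
Days before September (Jan-Aug): 243; September 1 index = (1 + 243) mod 7 = 6 -> Sunday
First Tuesday is September 3
Tuesdays: 3, 10, 17, 24

4 Tuesdays


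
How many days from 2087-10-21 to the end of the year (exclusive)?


Day of year: 294 of 365
Remaining = 365 - 294

71 days


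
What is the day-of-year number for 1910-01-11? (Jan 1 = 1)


Date: January 11, 1910
No months before January
Plus 11 days in January

Day of year: 11


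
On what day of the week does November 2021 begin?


Target: November 1, 2021
Anchor: Jan 1, 2021. With p = 2021 - 1 = 2020: (p + p//4 - p//100 + p//400) mod 7 = (2020 + 505 - 20 + 5) mod 7 = 2510 mod 7 = 4 -> Friday (Mon=0 ... Sun=6)
Days before November (Jan-Oct): 304 days
Weekday index = (4 + 304) mod 7 = 0

Monday


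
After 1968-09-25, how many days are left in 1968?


Day of year: 269 of 366
Remaining = 366 - 269

97 days


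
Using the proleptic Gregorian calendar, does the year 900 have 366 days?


Gregorian leap year rule: divisible by 4, but not by 100, unless also by 400.
900 is divisible by 100 but not 400 -> not a leap year

No


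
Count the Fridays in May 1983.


May 1983 has 31 days
Anchor: Jan 1, 1983. With p = 1983 - 1 = 1982: (p + p//4 - p//100 + p//400) mod 7 = (1982 + 495 - 19 + 4) mod 7 = 2462 mod 7 = 5 -> Saturday (Mon=0 ... Sun=6)
Days before May (Jan-Apr): 120; May 1 index = (5 + 120) mod 7 = 6 -> Sunday
First Friday is May 6
Fridays: 6, 13, 20, 27

4 Fridays


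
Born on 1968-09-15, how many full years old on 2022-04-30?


Birth: 1968-09-15
Reference: 2022-04-30
Year difference: 2022 - 1968 = 54
Birthday not yet reached in 2022, subtract 1

53 years old


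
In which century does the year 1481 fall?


Century = (year - 1) // 100 + 1
= (1481 - 1) // 100 + 1
= 1480 // 100 + 1
= 14 + 1

15th century


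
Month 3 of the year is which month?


Month 3 of 12

March


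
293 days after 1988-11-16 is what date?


Start: 1988-11-16, add 293 days
November 1988 has 30 days: 30 - 16 = 14 days to November 30 -> 279 left
December 1988 has 31 days -> 248 left
January 1989 has 31 days -> 217 left
February 1989 has 28 days -> 189 left
March 1989 has 31 days -> 158 left
April 1989 has 30 days -> 128 left
May 1989 has 31 days -> 97 left
June 1989 has 30 days -> 67 left
July 1989 has 31 days -> 36 left
August 1989 has 31 days -> 5 left
September 1989: 5 <= 30 -> lands on September 5

Result: 1989-09-05


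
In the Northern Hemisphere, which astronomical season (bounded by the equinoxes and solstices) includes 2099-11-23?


Date: November 23
Astronomical Autumn (approx.; exact equinox/solstice day varies by year): September 22 to December 20
November 23 falls within the Autumn window

Autumn


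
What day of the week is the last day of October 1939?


October 1939 has 31 days
Anchor: Jan 1, 1939. With p = 1939 - 1 = 1938: (p + p//4 - p//100 + p//400) mod 7 = (1938 + 484 - 19 + 4) mod 7 = 2407 mod 7 = 6 -> Sunday (Mon=0 ... Sun=6)
Days before October (Jan-Sep): 273; October 1 index = (6 + 273) mod 7 = 6 -> Sunday
Last day offset: 31 - 1 = 30 days
Weekday index = (6 + 30) mod 7 = 1

Tuesday, October 31


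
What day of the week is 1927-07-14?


Date: July 14, 1927
Anchor: Jan 1, 1927. With p = 1927 - 1 = 1926: (p + p//4 - p//100 + p//400) mod 7 = (1926 + 481 - 19 + 4) mod 7 = 2392 mod 7 = 5 -> Saturday (Mon=0 ... Sun=6)
Days before July (Jan-Jun): 181; offset = 181 + 14 - 1 = 194
Weekday index = (5 + 194) mod 7 = 3

Day of the week: Thursday


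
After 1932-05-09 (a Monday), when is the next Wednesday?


Current: Monday
Target: Wednesday
Days ahead: 2

Next Wednesday: 1932-05-11


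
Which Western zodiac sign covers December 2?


Date: December 2
Conventional tropical zodiac dates: Sagittarius from November 22 onward; Capricorn starts December 22
December 2 falls within the Sagittarius range

Sagittarius


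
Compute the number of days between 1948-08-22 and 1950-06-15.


From 1948-08-22 to 1950-06-15
1948-08-22: days before August = 31 + 29 + 31 + 30 + 31 + 30 + 31 = 213 (1948 is a leap year); day of year = 213 + 22 = 235
1950-06-15: days before June = 31 + 28 + 31 + 30 + 31 = 151 (1950 is not a leap year); day of year = 151 + 15 = 166
Rest of 1948: 366 - 235 = 131
Full years 1949 (365): 365
Total = 131 + 365 + 166 = 662

662 days


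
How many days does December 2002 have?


December 2002

31 days


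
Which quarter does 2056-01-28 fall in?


Month: January (month 1)
Q1: Jan-Mar, Q2: Apr-Jun, Q3: Jul-Sep, Q4: Oct-Dec

Q1


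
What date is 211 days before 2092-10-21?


Start: 2092-10-21, subtract 211 days
Back 21 days from October 21 reaches September 30, 2092 -> 190 left
September 2092 has 30 days -> back to August 31, 2092 -> 160 left
August 2092 has 31 days -> back to July 31, 2092 -> 129 left
July 2092 has 31 days -> back to June 30, 2092 -> 98 left
June 2092 has 30 days -> back to May 31, 2092 -> 68 left
May 2092 has 31 days -> back to April 30, 2092 -> 37 left
April 2092 has 30 days -> back to March 31, 2092 -> 7 left
March 2092: 31 - 7 = 24 -> lands on March 24

Result: 2092-03-24


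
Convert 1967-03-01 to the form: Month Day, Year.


ISO 1967-03-01 parses as year=1967, month=03, day=01
Month 3 -> March

March 1, 1967


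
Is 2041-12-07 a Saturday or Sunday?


Anchor: Jan 1, 2041. With p = 2041 - 1 = 2040: (p + p//4 - p//100 + p//400) mod 7 = (2040 + 510 - 20 + 5) mod 7 = 2535 mod 7 = 1 -> Tuesday (Mon=0 ... Sun=6)
Day of year: 341; offset = 340
Weekday index = (1 + 340) mod 7 = 5 -> Saturday
Weekend days: Saturday, Sunday

Yes


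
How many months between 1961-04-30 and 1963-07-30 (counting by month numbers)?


From April 1961 to July 1963
2 years * 12 = 24 months, plus 3 months = 27

27 months


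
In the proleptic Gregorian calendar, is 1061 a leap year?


Gregorian leap year rule: divisible by 4, but not by 100, unless also by 400.
1061 is not divisible by 4 -> not a leap year

No


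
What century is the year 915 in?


Century = (year - 1) // 100 + 1
= (915 - 1) // 100 + 1
= 914 // 100 + 1
= 9 + 1

10th century


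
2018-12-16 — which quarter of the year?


Month: December (month 12)
Q1: Jan-Mar, Q2: Apr-Jun, Q3: Jul-Sep, Q4: Oct-Dec

Q4


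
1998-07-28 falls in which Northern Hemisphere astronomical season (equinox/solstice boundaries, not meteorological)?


Date: July 28
Astronomical Summer (approx.; exact equinox/solstice day varies by year): June 21 to September 21
July 28 falls within the Summer window

Summer


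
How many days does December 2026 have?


December 2026

31 days


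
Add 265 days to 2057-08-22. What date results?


Start: 2057-08-22, add 265 days
August 2057 has 31 days: 31 - 22 = 9 days to August 31 -> 256 left
September 2057 has 30 days -> 226 left
October 2057 has 31 days -> 195 left
November 2057 has 30 days -> 165 left
December 2057 has 31 days -> 134 left
January 2058 has 31 days -> 103 left
February 2058 has 28 days -> 75 left
March 2058 has 31 days -> 44 left
April 2058 has 30 days -> 14 left
May 2058: 14 <= 31 -> lands on May 14

Result: 2058-05-14


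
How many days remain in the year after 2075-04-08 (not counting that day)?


Day of year: 98 of 365
Remaining = 365 - 98

267 days


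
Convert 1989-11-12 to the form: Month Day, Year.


ISO 1989-11-12 parses as year=1989, month=11, day=12
Month 11 -> November

November 12, 1989


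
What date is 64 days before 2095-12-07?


Start: 2095-12-07, subtract 64 days
Back 7 days from December 7 reaches November 30, 2095 -> 57 left
November 2095 has 30 days -> back to October 31, 2095 -> 27 left
October 2095: 31 - 27 = 4 -> lands on October 4

Result: 2095-10-04


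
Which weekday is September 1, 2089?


Target: September 1, 2089
Anchor: Jan 1, 2089. With p = 2089 - 1 = 2088: (p + p//4 - p//100 + p//400) mod 7 = (2088 + 522 - 20 + 5) mod 7 = 2595 mod 7 = 5 -> Saturday (Mon=0 ... Sun=6)
Days before September (Jan-Aug): 243 days
Weekday index = (5 + 243) mod 7 = 3

Thursday


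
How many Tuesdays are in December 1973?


December 1973 has 31 days
Anchor: Jan 1, 1973. With p = 1973 - 1 = 1972: (p + p//4 - p//100 + p//400) mod 7 = (1972 + 493 - 19 + 4) mod 7 = 2450 mod 7 = 0 -> Monday (Mon=0 ... Sun=6)
Days before December (Jan-Nov): 334; December 1 index = (0 + 334) mod 7 = 5 -> Saturday
First Tuesday is December 4
Tuesdays: 4, 11, 18, 25

4 Tuesdays


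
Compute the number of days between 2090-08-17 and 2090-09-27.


From 2090-08-17 to 2090-09-27
2090-08-17: days before August = 31 + 28 + 31 + 30 + 31 + 30 + 31 = 212 (2090 is not a leap year); day of year = 212 + 17 = 229
2090-09-27: days before September = 31 + 28 + 31 + 30 + 31 + 30 + 31 + 31 = 243 (2090 is not a leap year); day of year = 243 + 27 = 270
Same year: 270 - 229 = 41

41 days


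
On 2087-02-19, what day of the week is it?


Date: February 19, 2087
Anchor: Jan 1, 2087. With p = 2087 - 1 = 2086: (p + p//4 - p//100 + p//400) mod 7 = (2086 + 521 - 20 + 5) mod 7 = 2592 mod 7 = 2 -> Wednesday (Mon=0 ... Sun=6)
Days before February (Jan): 31; offset = 31 + 19 - 1 = 49
Weekday index = (2 + 49) mod 7 = 2

Day of the week: Wednesday


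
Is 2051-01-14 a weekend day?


Anchor: Jan 1, 2051. With p = 2051 - 1 = 2050: (p + p//4 - p//100 + p//400) mod 7 = (2050 + 512 - 20 + 5) mod 7 = 2547 mod 7 = 6 -> Sunday (Mon=0 ... Sun=6)
Day of year: 14; offset = 13
Weekday index = (6 + 13) mod 7 = 5 -> Saturday
Weekend days: Saturday, Sunday

Yes


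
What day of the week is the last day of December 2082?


December 2082 has 31 days
Anchor: Jan 1, 2082. With p = 2082 - 1 = 2081: (p + p//4 - p//100 + p//400) mod 7 = (2081 + 520 - 20 + 5) mod 7 = 2586 mod 7 = 3 -> Thursday (Mon=0 ... Sun=6)
Days before December (Jan-Nov): 334; December 1 index = (3 + 334) mod 7 = 1 -> Tuesday
Last day offset: 31 - 1 = 30 days
Weekday index = (1 + 30) mod 7 = 3

Thursday, December 31


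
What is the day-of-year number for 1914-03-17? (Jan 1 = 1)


Date: March 17, 1914
Days in months 1 through 2: 59
Plus 17 days in March

Day of year: 76


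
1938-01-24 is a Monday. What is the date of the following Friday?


Current: Monday
Target: Friday
Days ahead: 4

Next Friday: 1938-01-28


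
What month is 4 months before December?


December is month 12
12 - 4 = 8

August


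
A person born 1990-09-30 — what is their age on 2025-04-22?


Birth: 1990-09-30
Reference: 2025-04-22
Year difference: 2025 - 1990 = 35
Birthday not yet reached in 2025, subtract 1

34 years old


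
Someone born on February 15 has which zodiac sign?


Date: February 15
Conventional tropical zodiac dates: Aquarius from January 20 onward; Pisces starts February 19
February 15 falls within the Aquarius range

Aquarius


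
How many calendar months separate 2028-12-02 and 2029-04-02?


From December 2028 to April 2029
1 year * 12 = 12 months, minus 8 months = 4

4 months


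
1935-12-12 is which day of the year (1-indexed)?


Date: December 12, 1935
Days in months 1 through 11: 334
Plus 12 days in December

Day of year: 346


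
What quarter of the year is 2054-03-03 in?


Month: March (month 3)
Q1: Jan-Mar, Q2: Apr-Jun, Q3: Jul-Sep, Q4: Oct-Dec

Q1


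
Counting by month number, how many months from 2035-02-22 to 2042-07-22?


From February 2035 to July 2042
7 years * 12 = 84 months, plus 5 months = 89

89 months


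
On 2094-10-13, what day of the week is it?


Date: October 13, 2094
Anchor: Jan 1, 2094. With p = 2094 - 1 = 2093: (p + p//4 - p//100 + p//400) mod 7 = (2093 + 523 - 20 + 5) mod 7 = 2601 mod 7 = 4 -> Friday (Mon=0 ... Sun=6)
Days before October (Jan-Sep): 273; offset = 273 + 13 - 1 = 285
Weekday index = (4 + 285) mod 7 = 2

Day of the week: Wednesday


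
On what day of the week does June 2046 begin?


Target: June 1, 2046
Anchor: Jan 1, 2046. With p = 2046 - 1 = 2045: (p + p//4 - p//100 + p//400) mod 7 = (2045 + 511 - 20 + 5) mod 7 = 2541 mod 7 = 0 -> Monday (Mon=0 ... Sun=6)
Days before June (Jan-May): 151 days
Weekday index = (0 + 151) mod 7 = 4

Friday


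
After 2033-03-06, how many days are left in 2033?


Day of year: 65 of 365
Remaining = 365 - 65

300 days


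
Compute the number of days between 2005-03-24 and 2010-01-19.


From 2005-03-24 to 2010-01-19
2005-03-24: days before March = 31 + 28 = 59 (2005 is not a leap year); day of year = 59 + 24 = 83
2010-01-19: day of year = 19
Rest of 2005: 365 - 83 = 282
Full years 2006 (365), 2007 (365), 2008 (366), 2009 (365): 1461
Total = 282 + 1461 + 19 = 1762

1762 days


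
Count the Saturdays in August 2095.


August 2095 has 31 days
Anchor: Jan 1, 2095. With p = 2095 - 1 = 2094: (p + p//4 - p//100 + p//400) mod 7 = (2094 + 523 - 20 + 5) mod 7 = 2602 mod 7 = 5 -> Saturday (Mon=0 ... Sun=6)
Days before August (Jan-Jul): 212; August 1 index = (5 + 212) mod 7 = 0 -> Monday
First Saturday is August 6
Saturdays: 6, 13, 20, 27

4 Saturdays


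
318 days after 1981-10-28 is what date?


Start: 1981-10-28, add 318 days
October 1981 has 31 days: 31 - 28 = 3 days to October 31 -> 315 left
November 1981 has 30 days -> 285 left
December 1981 has 31 days -> 254 left
January 1982 has 31 days -> 223 left
February 1982 has 28 days -> 195 left
March 1982 has 31 days -> 164 left
April 1982 has 30 days -> 134 left
May 1982 has 31 days -> 103 left
June 1982 has 30 days -> 73 left
July 1982 has 31 days -> 42 left
August 1982 has 31 days -> 11 left
September 1982: 11 <= 30 -> lands on September 11

Result: 1982-09-11


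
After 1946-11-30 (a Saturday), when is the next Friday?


Current: Saturday
Target: Friday
Days ahead: 6

Next Friday: 1946-12-06


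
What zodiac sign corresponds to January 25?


Date: January 25
Conventional tropical zodiac dates: Aquarius from January 20 onward; Pisces starts February 19
January 25 falls within the Aquarius range

Aquarius


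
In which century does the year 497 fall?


Century = (year - 1) // 100 + 1
= (497 - 1) // 100 + 1
= 496 // 100 + 1
= 4 + 1

5th century


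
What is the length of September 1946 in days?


September 1946

30 days


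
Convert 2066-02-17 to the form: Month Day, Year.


ISO 2066-02-17 parses as year=2066, month=02, day=17
Month 2 -> February

February 17, 2066


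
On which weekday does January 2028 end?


January 2028 has 31 days
Anchor: Jan 1, 2028. With p = 2028 - 1 = 2027: (p + p//4 - p//100 + p//400) mod 7 = (2027 + 506 - 20 + 5) mod 7 = 2518 mod 7 = 5 -> Saturday (Mon=0 ... Sun=6)
January 1 is the anchor itself -> Saturday
Last day offset: 31 - 1 = 30 days
Weekday index = (5 + 30) mod 7 = 0

Monday, January 31


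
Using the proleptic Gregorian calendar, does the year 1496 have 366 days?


Gregorian leap year rule: divisible by 4, but not by 100, unless also by 400.
1496 is divisible by 4 but not 100 -> leap year

Yes


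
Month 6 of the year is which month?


Month 6 of 12

June


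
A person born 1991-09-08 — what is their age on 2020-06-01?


Birth: 1991-09-08
Reference: 2020-06-01
Year difference: 2020 - 1991 = 29
Birthday not yet reached in 2020, subtract 1

28 years old


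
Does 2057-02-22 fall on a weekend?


Anchor: Jan 1, 2057. With p = 2057 - 1 = 2056: (p + p//4 - p//100 + p//400) mod 7 = (2056 + 514 - 20 + 5) mod 7 = 2555 mod 7 = 0 -> Monday (Mon=0 ... Sun=6)
Day of year: 53; offset = 52
Weekday index = (0 + 52) mod 7 = 3 -> Thursday
Weekend days: Saturday, Sunday

No


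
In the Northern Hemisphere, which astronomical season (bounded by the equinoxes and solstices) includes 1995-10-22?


Date: October 22
Astronomical Autumn (approx.; exact equinox/solstice day varies by year): September 22 to December 20
October 22 falls within the Autumn window

Autumn


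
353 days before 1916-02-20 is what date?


Start: 1916-02-20, subtract 353 days
Back 20 days from February 20 reaches January 31, 1916 -> 333 left
January 1916 has 31 days -> back to December 31, 1915 -> 302 left
December 1915 has 31 days -> back to November 30, 1915 -> 271 left
November 1915 has 30 days -> back to October 31, 1915 -> 241 left
October 1915 has 31 days -> back to September 30, 1915 -> 210 left
September 1915 has 30 days -> back to August 31, 1915 -> 180 left
August 1915 has 31 days -> back to July 31, 1915 -> 149 left
July 1915 has 31 days -> back to June 30, 1915 -> 118 left
June 1915 has 30 days -> back to May 31, 1915 -> 88 left
May 1915 has 31 days -> back to April 30, 1915 -> 57 left
April 1915 has 30 days -> back to March 31, 1915 -> 27 left
March 1915: 31 - 27 = 4 -> lands on March 4

Result: 1915-03-04


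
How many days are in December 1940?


December 1940

31 days


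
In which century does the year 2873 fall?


Century = (year - 1) // 100 + 1
= (2873 - 1) // 100 + 1
= 2872 // 100 + 1
= 28 + 1

29th century


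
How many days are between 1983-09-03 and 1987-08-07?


From 1983-09-03 to 1987-08-07
1983-09-03: days before September = 31 + 28 + 31 + 30 + 31 + 30 + 31 + 31 = 243 (1983 is not a leap year); day of year = 243 + 3 = 246
1987-08-07: days before August = 31 + 28 + 31 + 30 + 31 + 30 + 31 = 212 (1987 is not a leap year); day of year = 212 + 7 = 219
Rest of 1983: 365 - 246 = 119
Full years 1984 (366), 1985 (365), 1986 (365): 1096
Total = 119 + 1096 + 219 = 1434

1434 days


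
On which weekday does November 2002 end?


November 2002 has 30 days
Anchor: Jan 1, 2002. With p = 2002 - 1 = 2001: (p + p//4 - p//100 + p//400) mod 7 = (2001 + 500 - 20 + 5) mod 7 = 2486 mod 7 = 1 -> Tuesday (Mon=0 ... Sun=6)
Days before November (Jan-Oct): 304; November 1 index = (1 + 304) mod 7 = 4 -> Friday
Last day offset: 30 - 1 = 29 days
Weekday index = (4 + 29) mod 7 = 5

Saturday, November 30


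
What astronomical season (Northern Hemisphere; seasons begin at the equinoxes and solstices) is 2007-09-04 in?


Date: September 4
Astronomical Summer (approx.; exact equinox/solstice day varies by year): June 21 to September 21
September 4 falls within the Summer window

Summer


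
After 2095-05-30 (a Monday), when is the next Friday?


Current: Monday
Target: Friday
Days ahead: 4

Next Friday: 2095-06-03


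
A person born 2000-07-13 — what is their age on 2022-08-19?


Birth: 2000-07-13
Reference: 2022-08-19
Year difference: 2022 - 2000 = 22

22 years old


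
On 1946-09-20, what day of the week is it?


Date: September 20, 1946
Anchor: Jan 1, 1946. With p = 1946 - 1 = 1945: (p + p//4 - p//100 + p//400) mod 7 = (1945 + 486 - 19 + 4) mod 7 = 2416 mod 7 = 1 -> Tuesday (Mon=0 ... Sun=6)
Days before September (Jan-Aug): 243; offset = 243 + 20 - 1 = 262
Weekday index = (1 + 262) mod 7 = 4

Day of the week: Friday


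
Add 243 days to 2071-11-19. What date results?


Start: 2071-11-19, add 243 days
November 2071 has 30 days: 30 - 19 = 11 days to November 30 -> 232 left
December 2071 has 31 days -> 201 left
January 2072 has 31 days -> 170 left
February 2072 has 29 days -> 141 left
March 2072 has 31 days -> 110 left
April 2072 has 30 days -> 80 left
May 2072 has 31 days -> 49 left
June 2072 has 30 days -> 19 left
July 2072: 19 <= 31 -> lands on July 19

Result: 2072-07-19


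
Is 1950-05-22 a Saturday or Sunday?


Anchor: Jan 1, 1950. With p = 1950 - 1 = 1949: (p + p//4 - p//100 + p//400) mod 7 = (1949 + 487 - 19 + 4) mod 7 = 2421 mod 7 = 6 -> Sunday (Mon=0 ... Sun=6)
Day of year: 142; offset = 141
Weekday index = (6 + 141) mod 7 = 0 -> Monday
Weekend days: Saturday, Sunday

No


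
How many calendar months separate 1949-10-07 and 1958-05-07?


From October 1949 to May 1958
9 years * 12 = 108 months, minus 5 months = 103

103 months


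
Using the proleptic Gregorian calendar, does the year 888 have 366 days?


Gregorian leap year rule: divisible by 4, but not by 100, unless also by 400.
888 is divisible by 4 but not 100 -> leap year

Yes


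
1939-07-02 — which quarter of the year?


Month: July (month 7)
Q1: Jan-Mar, Q2: Apr-Jun, Q3: Jul-Sep, Q4: Oct-Dec

Q3


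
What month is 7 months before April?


April is month 4
4 - 7 = -3; wrap: -3 + 12 = 9

September


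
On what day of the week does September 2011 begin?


Target: September 1, 2011
Anchor: Jan 1, 2011. With p = 2011 - 1 = 2010: (p + p//4 - p//100 + p//400) mod 7 = (2010 + 502 - 20 + 5) mod 7 = 2497 mod 7 = 5 -> Saturday (Mon=0 ... Sun=6)
Days before September (Jan-Aug): 243 days
Weekday index = (5 + 243) mod 7 = 3

Thursday


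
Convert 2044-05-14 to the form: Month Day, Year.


ISO 2044-05-14 parses as year=2044, month=05, day=14
Month 5 -> May

May 14, 2044


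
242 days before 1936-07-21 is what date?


Start: 1936-07-21, subtract 242 days
Back 21 days from July 21 reaches June 30, 1936 -> 221 left
June 1936 has 30 days -> back to May 31, 1936 -> 191 left
May 1936 has 31 days -> back to April 30, 1936 -> 160 left
April 1936 has 30 days -> back to March 31, 1936 -> 130 left
March 1936 has 31 days -> back to February 29, 1936 -> 99 left
February 1936 has 29 days -> back to January 31, 1936 -> 70 left
January 1936 has 31 days -> back to December 31, 1935 -> 39 left
December 1935 has 31 days -> back to November 30, 1935 -> 8 left
November 1935: 30 - 8 = 22 -> lands on November 22

Result: 1935-11-22


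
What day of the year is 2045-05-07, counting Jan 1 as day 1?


Date: May 7, 2045
Days in months 1 through 4: 120
Plus 7 days in May

Day of year: 127


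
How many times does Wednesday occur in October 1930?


October 1930 has 31 days
Anchor: Jan 1, 1930. With p = 1930 - 1 = 1929: (p + p//4 - p//100 + p//400) mod 7 = (1929 + 482 - 19 + 4) mod 7 = 2396 mod 7 = 2 -> Wednesday (Mon=0 ... Sun=6)
Days before October (Jan-Sep): 273; October 1 index = (2 + 273) mod 7 = 2 -> Wednesday
First Wednesday is October 1
Wednesdays: 1, 8, 15, 22, 29

5 Wednesdays


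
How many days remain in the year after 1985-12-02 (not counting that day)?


Day of year: 336 of 365
Remaining = 365 - 336

29 days


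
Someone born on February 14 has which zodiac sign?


Date: February 14
Conventional tropical zodiac dates: Aquarius from January 20 onward; Pisces starts February 19
February 14 falls within the Aquarius range

Aquarius


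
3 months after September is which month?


September is month 9
9 + 3 = 12

December


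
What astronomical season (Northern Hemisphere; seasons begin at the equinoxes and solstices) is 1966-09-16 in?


Date: September 16
Astronomical Summer (approx.; exact equinox/solstice day varies by year): June 21 to September 21
September 16 falls within the Summer window

Summer


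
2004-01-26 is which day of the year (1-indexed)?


Date: January 26, 2004
No months before January
Plus 26 days in January

Day of year: 26


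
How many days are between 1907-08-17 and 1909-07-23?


From 1907-08-17 to 1909-07-23
1907-08-17: days before August = 31 + 28 + 31 + 30 + 31 + 30 + 31 = 212 (1907 is not a leap year); day of year = 212 + 17 = 229
1909-07-23: days before July = 31 + 28 + 31 + 30 + 31 + 30 = 181 (1909 is not a leap year); day of year = 181 + 23 = 204
Rest of 1907: 365 - 229 = 136
Full years 1908 (366): 366
Total = 136 + 366 + 204 = 706

706 days


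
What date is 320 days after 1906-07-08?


Start: 1906-07-08, add 320 days
July 1906 has 31 days: 31 - 8 = 23 days to July 31 -> 297 left
August 1906 has 31 days -> 266 left
September 1906 has 30 days -> 236 left
October 1906 has 31 days -> 205 left
November 1906 has 30 days -> 175 left
December 1906 has 31 days -> 144 left
January 1907 has 31 days -> 113 left
February 1907 has 28 days -> 85 left
March 1907 has 31 days -> 54 left
April 1907 has 30 days -> 24 left
May 1907: 24 <= 31 -> lands on May 24

Result: 1907-05-24


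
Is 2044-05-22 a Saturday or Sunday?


Anchor: Jan 1, 2044. With p = 2044 - 1 = 2043: (p + p//4 - p//100 + p//400) mod 7 = (2043 + 510 - 20 + 5) mod 7 = 2538 mod 7 = 4 -> Friday (Mon=0 ... Sun=6)
Day of year: 143; offset = 142
Weekday index = (4 + 142) mod 7 = 6 -> Sunday
Weekend days: Saturday, Sunday

Yes


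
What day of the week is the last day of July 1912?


July 1912 has 31 days
Anchor: Jan 1, 1912. With p = 1912 - 1 = 1911: (p + p//4 - p//100 + p//400) mod 7 = (1911 + 477 - 19 + 4) mod 7 = 2373 mod 7 = 0 -> Monday (Mon=0 ... Sun=6)
Days before July (Jan-Jun): 182; July 1 index = (0 + 182) mod 7 = 0 -> Monday
Last day offset: 31 - 1 = 30 days
Weekday index = (0 + 30) mod 7 = 2

Wednesday, July 31


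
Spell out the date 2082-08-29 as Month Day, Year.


ISO 2082-08-29 parses as year=2082, month=08, day=29
Month 8 -> August

August 29, 2082


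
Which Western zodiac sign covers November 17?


Date: November 17
Conventional tropical zodiac dates: Scorpio from October 23 onward; Sagittarius starts November 22
November 17 falls within the Scorpio range

Scorpio


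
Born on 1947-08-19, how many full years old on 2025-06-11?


Birth: 1947-08-19
Reference: 2025-06-11
Year difference: 2025 - 1947 = 78
Birthday not yet reached in 2025, subtract 1

77 years old


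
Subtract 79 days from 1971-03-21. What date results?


Start: 1971-03-21, subtract 79 days
Back 21 days from March 21 reaches February 28, 1971 -> 58 left
February 1971 has 28 days -> back to January 31, 1971 -> 30 left
January 1971: 31 - 30 = 1 -> lands on January 1

Result: 1971-01-01


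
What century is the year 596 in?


Century = (year - 1) // 100 + 1
= (596 - 1) // 100 + 1
= 595 // 100 + 1
= 5 + 1

6th century


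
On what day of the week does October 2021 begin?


Target: October 1, 2021
Anchor: Jan 1, 2021. With p = 2021 - 1 = 2020: (p + p//4 - p//100 + p//400) mod 7 = (2020 + 505 - 20 + 5) mod 7 = 2510 mod 7 = 4 -> Friday (Mon=0 ... Sun=6)
Days before October (Jan-Sep): 273 days
Weekday index = (4 + 273) mod 7 = 4

Friday


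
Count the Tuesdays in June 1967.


June 1967 has 30 days
Anchor: Jan 1, 1967. With p = 1967 - 1 = 1966: (p + p//4 - p//100 + p//400) mod 7 = (1966 + 491 - 19 + 4) mod 7 = 2442 mod 7 = 6 -> Sunday (Mon=0 ... Sun=6)
Days before June (Jan-May): 151; June 1 index = (6 + 151) mod 7 = 3 -> Thursday
First Tuesday is June 6
Tuesdays: 6, 13, 20, 27

4 Tuesdays


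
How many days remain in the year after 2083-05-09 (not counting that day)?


Day of year: 129 of 365
Remaining = 365 - 129

236 days


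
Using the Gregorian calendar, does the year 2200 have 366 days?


Gregorian leap year rule: divisible by 4, but not by 100, unless also by 400.
2200 is divisible by 100 but not 400 -> not a leap year

No


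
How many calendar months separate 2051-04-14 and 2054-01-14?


From April 2051 to January 2054
3 years * 12 = 36 months, minus 3 months = 33

33 months


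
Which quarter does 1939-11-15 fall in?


Month: November (month 11)
Q1: Jan-Mar, Q2: Apr-Jun, Q3: Jul-Sep, Q4: Oct-Dec

Q4


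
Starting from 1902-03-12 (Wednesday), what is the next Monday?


Current: Wednesday
Target: Monday
Days ahead: 5

Next Monday: 1902-03-17


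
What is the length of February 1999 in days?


February 1999 (leap year: no)

28 days


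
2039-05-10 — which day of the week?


Date: May 10, 2039
Anchor: Jan 1, 2039. With p = 2039 - 1 = 2038: (p + p//4 - p//100 + p//400) mod 7 = (2038 + 509 - 20 + 5) mod 7 = 2532 mod 7 = 5 -> Saturday (Mon=0 ... Sun=6)
Days before May (Jan-Apr): 120; offset = 120 + 10 - 1 = 129
Weekday index = (5 + 129) mod 7 = 1

Day of the week: Tuesday


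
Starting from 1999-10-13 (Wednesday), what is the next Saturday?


Current: Wednesday
Target: Saturday
Days ahead: 3

Next Saturday: 1999-10-16


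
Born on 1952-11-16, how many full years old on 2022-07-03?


Birth: 1952-11-16
Reference: 2022-07-03
Year difference: 2022 - 1952 = 70
Birthday not yet reached in 2022, subtract 1

69 years old


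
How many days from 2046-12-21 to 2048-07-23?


From 2046-12-21 to 2048-07-23
2046-12-21: days before December = 31 + 28 + 31 + 30 + 31 + 30 + 31 + 31 + 30 + 31 + 30 = 334 (2046 is not a leap year); day of year = 334 + 21 = 355
2048-07-23: days before July = 31 + 29 + 31 + 30 + 31 + 30 = 182 (2048 is a leap year); day of year = 182 + 23 = 205
Rest of 2046: 365 - 355 = 10
Full years 2047 (365): 365
Total = 10 + 365 + 205 = 580

580 days


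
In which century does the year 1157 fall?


Century = (year - 1) // 100 + 1
= (1157 - 1) // 100 + 1
= 1156 // 100 + 1
= 11 + 1

12th century


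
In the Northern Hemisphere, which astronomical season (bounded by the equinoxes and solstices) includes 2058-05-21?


Date: May 21
Astronomical Spring (approx.; exact equinox/solstice day varies by year): March 20 to June 20
May 21 falls within the Spring window

Spring


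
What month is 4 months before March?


March is month 3
3 - 4 = -1; wrap: -1 + 12 = 11

November


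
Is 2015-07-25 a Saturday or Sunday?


Anchor: Jan 1, 2015. With p = 2015 - 1 = 2014: (p + p//4 - p//100 + p//400) mod 7 = (2014 + 503 - 20 + 5) mod 7 = 2502 mod 7 = 3 -> Thursday (Mon=0 ... Sun=6)
Day of year: 206; offset = 205
Weekday index = (3 + 205) mod 7 = 5 -> Saturday
Weekend days: Saturday, Sunday

Yes


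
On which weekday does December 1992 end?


December 1992 has 31 days
Anchor: Jan 1, 1992. With p = 1992 - 1 = 1991: (p + p//4 - p//100 + p//400) mod 7 = (1991 + 497 - 19 + 4) mod 7 = 2473 mod 7 = 2 -> Wednesday (Mon=0 ... Sun=6)
Days before December (Jan-Nov): 335; December 1 index = (2 + 335) mod 7 = 1 -> Tuesday
Last day offset: 31 - 1 = 30 days
Weekday index = (1 + 30) mod 7 = 3

Thursday, December 31


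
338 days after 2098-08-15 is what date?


Start: 2098-08-15, add 338 days
August 2098 has 31 days: 31 - 15 = 16 days to August 31 -> 322 left
September 2098 has 30 days -> 292 left
October 2098 has 31 days -> 261 left
November 2098 has 30 days -> 231 left
December 2098 has 31 days -> 200 left
January 2099 has 31 days -> 169 left
February 2099 has 28 days -> 141 left
March 2099 has 31 days -> 110 left
April 2099 has 30 days -> 80 left
May 2099 has 31 days -> 49 left
June 2099 has 30 days -> 19 left
July 2099: 19 <= 31 -> lands on July 19

Result: 2099-07-19


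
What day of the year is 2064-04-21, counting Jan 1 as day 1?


Date: April 21, 2064
Days in months 1 through 3: 91
Plus 21 days in April

Day of year: 112


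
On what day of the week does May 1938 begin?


Target: May 1, 1938
Anchor: Jan 1, 1938. With p = 1938 - 1 = 1937: (p + p//4 - p//100 + p//400) mod 7 = (1937 + 484 - 19 + 4) mod 7 = 2406 mod 7 = 5 -> Saturday (Mon=0 ... Sun=6)
Days before May (Jan-Apr): 120 days
Weekday index = (5 + 120) mod 7 = 6

Sunday


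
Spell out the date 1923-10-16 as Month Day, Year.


ISO 1923-10-16 parses as year=1923, month=10, day=16
Month 10 -> October

October 16, 1923


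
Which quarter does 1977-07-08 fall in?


Month: July (month 7)
Q1: Jan-Mar, Q2: Apr-Jun, Q3: Jul-Sep, Q4: Oct-Dec

Q3


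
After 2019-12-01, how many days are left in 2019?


Day of year: 335 of 365
Remaining = 365 - 335

30 days


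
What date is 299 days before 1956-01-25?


Start: 1956-01-25, subtract 299 days
Back 25 days from January 25 reaches December 31, 1955 -> 274 left
December 1955 has 31 days -> back to November 30, 1955 -> 243 left
November 1955 has 30 days -> back to October 31, 1955 -> 213 left
October 1955 has 31 days -> back to September 30, 1955 -> 182 left
September 1955 has 30 days -> back to August 31, 1955 -> 152 left
August 1955 has 31 days -> back to July 31, 1955 -> 121 left
July 1955 has 31 days -> back to June 30, 1955 -> 90 left
June 1955 has 30 days -> back to May 31, 1955 -> 60 left
May 1955 has 31 days -> back to April 30, 1955 -> 29 left
April 1955: 30 - 29 = 1 -> lands on April 1

Result: 1955-04-01


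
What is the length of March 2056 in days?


March 2056

31 days


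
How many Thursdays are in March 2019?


March 2019 has 31 days
Anchor: Jan 1, 2019. With p = 2019 - 1 = 2018: (p + p//4 - p//100 + p//400) mod 7 = (2018 + 504 - 20 + 5) mod 7 = 2507 mod 7 = 1 -> Tuesday (Mon=0 ... Sun=6)
Days before March (Jan-Feb): 59; March 1 index = (1 + 59) mod 7 = 4 -> Friday
First Thursday is March 7
Thursdays: 7, 14, 21, 28

4 Thursdays


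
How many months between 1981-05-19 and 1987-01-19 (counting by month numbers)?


From May 1981 to January 1987
6 years * 12 = 72 months, minus 4 months = 68

68 months


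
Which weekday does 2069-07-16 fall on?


Date: July 16, 2069
Anchor: Jan 1, 2069. With p = 2069 - 1 = 2068: (p + p//4 - p//100 + p//400) mod 7 = (2068 + 517 - 20 + 5) mod 7 = 2570 mod 7 = 1 -> Tuesday (Mon=0 ... Sun=6)
Days before July (Jan-Jun): 181; offset = 181 + 16 - 1 = 196
Weekday index = (1 + 196) mod 7 = 1

Day of the week: Tuesday


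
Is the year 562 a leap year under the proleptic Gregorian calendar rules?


Gregorian leap year rule: divisible by 4, but not by 100, unless also by 400.
562 is not divisible by 4 -> not a leap year

No


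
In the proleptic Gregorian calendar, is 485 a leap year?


Gregorian leap year rule: divisible by 4, but not by 100, unless also by 400.
485 is not divisible by 4 -> not a leap year

No


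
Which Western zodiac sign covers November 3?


Date: November 3
Conventional tropical zodiac dates: Scorpio from October 23 onward; Sagittarius starts November 22
November 3 falls within the Scorpio range

Scorpio


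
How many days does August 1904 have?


August 1904

31 days


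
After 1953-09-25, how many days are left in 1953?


Day of year: 268 of 365
Remaining = 365 - 268

97 days


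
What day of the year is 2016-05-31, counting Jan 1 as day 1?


Date: May 31, 2016
Days in months 1 through 4: 121
Plus 31 days in May

Day of year: 152


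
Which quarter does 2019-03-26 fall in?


Month: March (month 3)
Q1: Jan-Mar, Q2: Apr-Jun, Q3: Jul-Sep, Q4: Oct-Dec

Q1


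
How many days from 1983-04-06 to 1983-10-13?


From 1983-04-06 to 1983-10-13
1983-04-06: days before April = 31 + 28 + 31 = 90 (1983 is not a leap year); day of year = 90 + 6 = 96
1983-10-13: days before October = 31 + 28 + 31 + 30 + 31 + 30 + 31 + 31 + 30 = 273 (1983 is not a leap year); day of year = 273 + 13 = 286
Same year: 286 - 96 = 190

190 days


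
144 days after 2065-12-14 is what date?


Start: 2065-12-14, add 144 days
December 2065 has 31 days: 31 - 14 = 17 days to December 31 -> 127 left
January 2066 has 31 days -> 96 left
February 2066 has 28 days -> 68 left
March 2066 has 31 days -> 37 left
April 2066 has 30 days -> 7 left
May 2066: 7 <= 31 -> lands on May 7

Result: 2066-05-07


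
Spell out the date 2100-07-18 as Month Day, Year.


ISO 2100-07-18 parses as year=2100, month=07, day=18
Month 7 -> July

July 18, 2100


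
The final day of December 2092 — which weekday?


December 2092 has 31 days
Anchor: Jan 1, 2092. With p = 2092 - 1 = 2091: (p + p//4 - p//100 + p//400) mod 7 = (2091 + 522 - 20 + 5) mod 7 = 2598 mod 7 = 1 -> Tuesday (Mon=0 ... Sun=6)
Days before December (Jan-Nov): 335; December 1 index = (1 + 335) mod 7 = 0 -> Monday
Last day offset: 31 - 1 = 30 days
Weekday index = (0 + 30) mod 7 = 2

Wednesday, December 31


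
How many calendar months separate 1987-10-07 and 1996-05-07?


From October 1987 to May 1996
9 years * 12 = 108 months, minus 5 months = 103

103 months


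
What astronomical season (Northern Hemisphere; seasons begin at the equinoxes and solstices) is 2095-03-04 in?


Date: March 4
Astronomical Winter (approx.; exact equinox/solstice day varies by year): December 21 to March 19
March 4 falls within the Winter window

Winter


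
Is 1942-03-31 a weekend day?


Anchor: Jan 1, 1942. With p = 1942 - 1 = 1941: (p + p//4 - p//100 + p//400) mod 7 = (1941 + 485 - 19 + 4) mod 7 = 2411 mod 7 = 3 -> Thursday (Mon=0 ... Sun=6)
Day of year: 90; offset = 89
Weekday index = (3 + 89) mod 7 = 1 -> Tuesday
Weekend days: Saturday, Sunday

No


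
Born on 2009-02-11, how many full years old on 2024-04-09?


Birth: 2009-02-11
Reference: 2024-04-09
Year difference: 2024 - 2009 = 15

15 years old


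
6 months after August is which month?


August is month 8
8 + 6 = 14; wrap: 14 - 12 = 2

February


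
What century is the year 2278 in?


Century = (year - 1) // 100 + 1
= (2278 - 1) // 100 + 1
= 2277 // 100 + 1
= 22 + 1

23rd century


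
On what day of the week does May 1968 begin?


Target: May 1, 1968
Anchor: Jan 1, 1968. With p = 1968 - 1 = 1967: (p + p//4 - p//100 + p//400) mod 7 = (1967 + 491 - 19 + 4) mod 7 = 2443 mod 7 = 0 -> Monday (Mon=0 ... Sun=6)
Days before May (Jan-Apr): 121 days
Weekday index = (0 + 121) mod 7 = 2

Wednesday


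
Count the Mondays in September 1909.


September 1909 has 30 days
Anchor: Jan 1, 1909. With p = 1909 - 1 = 1908: (p + p//4 - p//100 + p//400) mod 7 = (1908 + 477 - 19 + 4) mod 7 = 2370 mod 7 = 4 -> Friday (Mon=0 ... Sun=6)
Days before September (Jan-Aug): 243; September 1 index = (4 + 243) mod 7 = 2 -> Wednesday
First Monday is September 6
Mondays: 6, 13, 20, 27

4 Mondays


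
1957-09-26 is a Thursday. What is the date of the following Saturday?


Current: Thursday
Target: Saturday
Days ahead: 2

Next Saturday: 1957-09-28


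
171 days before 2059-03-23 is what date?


Start: 2059-03-23, subtract 171 days
Back 23 days from March 23 reaches February 28, 2059 -> 148 left
February 2059 has 28 days -> back to January 31, 2059 -> 120 left
January 2059 has 31 days -> back to December 31, 2058 -> 89 left
December 2058 has 31 days -> back to November 30, 2058 -> 58 left
November 2058 has 30 days -> back to October 31, 2058 -> 28 left
October 2058: 31 - 28 = 3 -> lands on October 3

Result: 2058-10-03


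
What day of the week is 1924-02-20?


Date: February 20, 1924
Anchor: Jan 1, 1924. With p = 1924 - 1 = 1923: (p + p//4 - p//100 + p//400) mod 7 = (1923 + 480 - 19 + 4) mod 7 = 2388 mod 7 = 1 -> Tuesday (Mon=0 ... Sun=6)
Days before February (Jan): 31; offset = 31 + 20 - 1 = 50
Weekday index = (1 + 50) mod 7 = 2

Day of the week: Wednesday


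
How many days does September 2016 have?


September 2016

30 days


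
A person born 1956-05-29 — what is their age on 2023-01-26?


Birth: 1956-05-29
Reference: 2023-01-26
Year difference: 2023 - 1956 = 67
Birthday not yet reached in 2023, subtract 1

66 years old


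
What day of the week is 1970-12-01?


Date: December 1, 1970
Anchor: Jan 1, 1970. With p = 1970 - 1 = 1969: (p + p//4 - p//100 + p//400) mod 7 = (1969 + 492 - 19 + 4) mod 7 = 2446 mod 7 = 3 -> Thursday (Mon=0 ... Sun=6)
Days before December (Jan-Nov): 334; offset = 334 + 1 - 1 = 334
Weekday index = (3 + 334) mod 7 = 1

Day of the week: Tuesday
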